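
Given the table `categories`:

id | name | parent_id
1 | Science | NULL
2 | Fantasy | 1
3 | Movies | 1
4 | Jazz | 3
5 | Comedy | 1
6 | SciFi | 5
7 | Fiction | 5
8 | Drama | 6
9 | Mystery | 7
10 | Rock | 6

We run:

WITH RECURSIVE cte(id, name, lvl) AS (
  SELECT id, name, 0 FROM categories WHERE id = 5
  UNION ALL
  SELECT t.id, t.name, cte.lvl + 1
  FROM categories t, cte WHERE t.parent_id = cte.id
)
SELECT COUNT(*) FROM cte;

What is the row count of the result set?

6

Base: id=5 (Comedy) at lvl 0.
Iteration 1: rows with parent_id in {5} -> SciFi (id 6, lvl 1), Fiction (id 7, lvl 1).
Iteration 2: rows with parent_id in {6,7} -> Drama (id 8, lvl 2), Mystery (id 9, lvl 2), Rock (id 10, lvl 2).
Iteration 3: no rows with parent_id in {8,9,10}; recursion stops.
Total rows emitted: 6.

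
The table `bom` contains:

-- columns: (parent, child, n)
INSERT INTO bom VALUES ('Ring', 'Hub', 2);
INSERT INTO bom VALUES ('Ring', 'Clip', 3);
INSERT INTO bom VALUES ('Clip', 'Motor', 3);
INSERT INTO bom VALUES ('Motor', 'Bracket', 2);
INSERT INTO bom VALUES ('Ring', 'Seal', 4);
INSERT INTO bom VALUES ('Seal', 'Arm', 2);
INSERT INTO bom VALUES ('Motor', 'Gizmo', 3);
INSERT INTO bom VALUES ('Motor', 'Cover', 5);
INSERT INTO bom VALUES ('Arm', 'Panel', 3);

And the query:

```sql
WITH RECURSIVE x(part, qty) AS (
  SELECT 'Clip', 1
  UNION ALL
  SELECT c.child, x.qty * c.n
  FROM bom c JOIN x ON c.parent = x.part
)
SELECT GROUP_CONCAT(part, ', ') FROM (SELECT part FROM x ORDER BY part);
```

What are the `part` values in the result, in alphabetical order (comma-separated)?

Bracket, Clip, Cover, Gizmo, Motor

Base: (Clip, qty=1).
Iteration 1: components of {Clip} -> Motor = 1*3 = 3.
Iteration 2: components of {Motor} -> Bracket = 3*2 = 6, Cover = 3*5 = 15, Gizmo = 3*3 = 9.
Iteration 3: no further components; recursion stops.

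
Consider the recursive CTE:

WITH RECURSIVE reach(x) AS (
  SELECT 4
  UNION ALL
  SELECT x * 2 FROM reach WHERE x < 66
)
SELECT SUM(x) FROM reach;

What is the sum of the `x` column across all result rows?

Base: x=4.
Iteration 1: 4 < 66 holds -> x = 4 * 2 = 8.
Iteration 2: 8 < 66 holds -> x = 8 * 2 = 16.
Iteration 3: 16 < 66 holds -> x = 16 * 2 = 32.
Iteration 4: 32 < 66 holds -> x = 32 * 2 = 64.
Iteration 5: 64 < 66 holds -> x = 64 * 2 = 128.
Iteration 6: 128 < 66 fails; recursion stops.
SUM(x) = 4 + 8 + 16 + 32 + 64 + 128 = 252.

252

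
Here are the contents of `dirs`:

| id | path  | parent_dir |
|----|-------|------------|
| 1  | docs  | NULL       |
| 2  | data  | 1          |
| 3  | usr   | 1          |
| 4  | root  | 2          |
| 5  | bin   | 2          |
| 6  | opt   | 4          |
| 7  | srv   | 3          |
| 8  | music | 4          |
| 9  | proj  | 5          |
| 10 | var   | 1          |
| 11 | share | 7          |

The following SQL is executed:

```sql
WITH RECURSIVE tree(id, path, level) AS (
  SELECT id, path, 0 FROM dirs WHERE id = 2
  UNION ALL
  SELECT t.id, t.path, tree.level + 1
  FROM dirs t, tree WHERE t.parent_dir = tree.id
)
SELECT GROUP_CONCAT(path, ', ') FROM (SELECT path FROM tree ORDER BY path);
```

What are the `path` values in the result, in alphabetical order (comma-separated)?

bin, data, music, opt, proj, root

Base: id=2 (data) at level 0.
Iteration 1: rows with parent_dir in {2} -> root (id 4, level 1), bin (id 5, level 1).
Iteration 2: rows with parent_dir in {4,5} -> opt (id 6, level 2), music (id 8, level 2), proj (id 9, level 2).
Iteration 3: no rows with parent_dir in {6,8,9}; recursion stops.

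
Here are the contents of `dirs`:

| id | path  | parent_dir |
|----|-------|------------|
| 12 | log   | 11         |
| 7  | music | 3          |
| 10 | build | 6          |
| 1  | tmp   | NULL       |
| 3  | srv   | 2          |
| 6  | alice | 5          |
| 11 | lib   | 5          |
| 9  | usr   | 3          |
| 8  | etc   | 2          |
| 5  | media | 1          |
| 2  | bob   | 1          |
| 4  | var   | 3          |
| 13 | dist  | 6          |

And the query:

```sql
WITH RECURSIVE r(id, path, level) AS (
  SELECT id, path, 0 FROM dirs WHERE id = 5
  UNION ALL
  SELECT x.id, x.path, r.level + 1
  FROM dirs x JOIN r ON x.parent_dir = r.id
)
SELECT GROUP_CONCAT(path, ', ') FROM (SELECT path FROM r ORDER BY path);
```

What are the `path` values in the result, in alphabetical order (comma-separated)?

Base: id=5 (media) at level 0.
Iteration 1: rows with parent_dir in {5} -> alice (id 6, level 1), lib (id 11, level 1).
Iteration 2: rows with parent_dir in {6,11} -> build (id 10, level 2), log (id 12, level 2), dist (id 13, level 2).
Iteration 3: no rows with parent_dir in {10,12,13}; recursion stops.

alice, build, dist, lib, log, media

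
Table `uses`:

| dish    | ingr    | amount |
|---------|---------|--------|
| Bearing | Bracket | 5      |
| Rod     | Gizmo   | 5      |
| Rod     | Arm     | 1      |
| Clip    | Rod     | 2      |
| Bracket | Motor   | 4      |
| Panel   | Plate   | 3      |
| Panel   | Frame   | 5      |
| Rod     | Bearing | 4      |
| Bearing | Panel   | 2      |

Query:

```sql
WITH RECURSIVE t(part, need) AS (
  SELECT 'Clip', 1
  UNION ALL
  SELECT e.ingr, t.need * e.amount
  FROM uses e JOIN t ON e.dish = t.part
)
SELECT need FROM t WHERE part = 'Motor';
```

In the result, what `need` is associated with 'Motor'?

160

Base: (Clip, need=1).
Iteration 1: components of {Clip} -> Rod = 1*2 = 2.
Iteration 2: components of {Rod} -> Arm = 2*1 = 2, Bearing = 2*4 = 8, Gizmo = 2*5 = 10.
Iteration 3: components of {Arm,Bearing,Gizmo} -> Bracket = 8*5 = 40, Panel = 8*2 = 16.
Iteration 4: components of {Bracket,Panel} -> Frame = 16*5 = 80, Motor = 40*4 = 160, Plate = 16*3 = 48.
Iteration 5: no further components; recursion stops.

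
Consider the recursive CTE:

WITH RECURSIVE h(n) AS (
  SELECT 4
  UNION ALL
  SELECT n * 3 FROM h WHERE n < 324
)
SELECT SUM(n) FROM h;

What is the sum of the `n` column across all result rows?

484

Base: n=4.
Iteration 1: 4 < 324 holds -> n = 4 * 3 = 12.
Iteration 2: 12 < 324 holds -> n = 12 * 3 = 36.
Iteration 3: 36 < 324 holds -> n = 36 * 3 = 108.
Iteration 4: 108 < 324 holds -> n = 108 * 3 = 324.
Iteration 5: 324 < 324 fails; recursion stops.
SUM(n) = 4 + 12 + 36 + 108 + 324 = 484.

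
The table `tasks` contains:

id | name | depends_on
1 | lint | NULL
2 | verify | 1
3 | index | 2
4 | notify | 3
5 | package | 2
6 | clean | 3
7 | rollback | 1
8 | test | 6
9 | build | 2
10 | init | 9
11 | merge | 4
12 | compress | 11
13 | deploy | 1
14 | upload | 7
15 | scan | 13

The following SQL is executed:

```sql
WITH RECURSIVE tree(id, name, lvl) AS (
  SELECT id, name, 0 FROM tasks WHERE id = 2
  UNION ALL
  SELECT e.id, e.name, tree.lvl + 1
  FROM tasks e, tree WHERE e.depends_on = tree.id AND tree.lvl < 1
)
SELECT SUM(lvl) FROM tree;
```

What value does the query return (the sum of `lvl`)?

Base: id=2 (verify) at lvl 0.
Iteration 1: rows with depends_on in {2} -> index (id 3, lvl 1), package (id 5, lvl 1), build (id 9, lvl 1).
Iteration 2: lvl < 1 fails for all current rows; recursion stops.
SUM(lvl) = 0 + 1 + 1 + 1 = 3.

3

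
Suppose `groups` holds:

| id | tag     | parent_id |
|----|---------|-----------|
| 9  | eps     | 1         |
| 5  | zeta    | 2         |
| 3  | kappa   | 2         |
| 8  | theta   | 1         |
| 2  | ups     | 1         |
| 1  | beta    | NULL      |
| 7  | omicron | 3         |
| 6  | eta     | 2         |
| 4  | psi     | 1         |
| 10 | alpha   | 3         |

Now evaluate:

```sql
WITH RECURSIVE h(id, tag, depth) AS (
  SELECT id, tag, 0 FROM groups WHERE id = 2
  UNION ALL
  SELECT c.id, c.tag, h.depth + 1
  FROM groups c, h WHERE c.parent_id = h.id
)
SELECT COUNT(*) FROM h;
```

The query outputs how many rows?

Base: id=2 (ups) at depth 0.
Iteration 1: rows with parent_id in {2} -> kappa (id 3, depth 1), zeta (id 5, depth 1), eta (id 6, depth 1).
Iteration 2: rows with parent_id in {3,5,6} -> omicron (id 7, depth 2), alpha (id 10, depth 2).
Iteration 3: no rows with parent_id in {7,10}; recursion stops.
Total rows emitted: 6.

6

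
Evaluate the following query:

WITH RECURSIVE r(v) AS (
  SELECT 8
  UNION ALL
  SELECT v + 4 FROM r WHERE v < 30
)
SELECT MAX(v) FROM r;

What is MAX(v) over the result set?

32

Base: v=8.
Iteration 1: 8 < 30 holds -> v = 8 + 4 = 12.
Iteration 2: 12 < 30 holds -> v = 12 + 4 = 16.
Iteration 3: 16 < 30 holds -> v = 16 + 4 = 20.
Iteration 4: 20 < 30 holds -> v = 20 + 4 = 24.
Iteration 5: 24 < 30 holds -> v = 24 + 4 = 28.
Iteration 6: 28 < 30 holds -> v = 28 + 4 = 32.
Iteration 7: 32 < 30 fails; recursion stops.
v values: 8, 12, 16, 20, 24, 28, 32; the maximum is 32.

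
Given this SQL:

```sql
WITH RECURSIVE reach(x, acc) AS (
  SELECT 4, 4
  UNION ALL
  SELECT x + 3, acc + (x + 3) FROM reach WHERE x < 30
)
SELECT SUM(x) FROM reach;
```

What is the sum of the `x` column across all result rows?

Base: x=4, acc=4.
Iteration 1: 4 < 30 holds -> x = 4 + 3 = 7, acc = 4 + 7 = 11.
Iteration 2: 7 < 30 holds -> x = 7 + 3 = 10, acc = 11 + 10 = 21.
Iteration 3: 10 < 30 holds -> x = 10 + 3 = 13, acc = 21 + 13 = 34.
Iteration 4: 13 < 30 holds -> x = 13 + 3 = 16, acc = 34 + 16 = 50.
Iteration 5: 16 < 30 holds -> x = 16 + 3 = 19, acc = 50 + 19 = 69.
Iteration 6: 19 < 30 holds -> x = 19 + 3 = 22, acc = 69 + 22 = 91.
Iteration 7: 22 < 30 holds -> x = 22 + 3 = 25, acc = 91 + 25 = 116.
Iteration 8: 25 < 30 holds -> x = 25 + 3 = 28, acc = 116 + 28 = 144.
Iteration 9: 28 < 30 holds -> x = 28 + 3 = 31, acc = 144 + 31 = 175.
Iteration 10: 31 < 30 fails; recursion stops.
SUM(x) = 4 + 7 + 10 + 13 + 16 + 19 + 22 + 25 + 28 + 31 = 175.

175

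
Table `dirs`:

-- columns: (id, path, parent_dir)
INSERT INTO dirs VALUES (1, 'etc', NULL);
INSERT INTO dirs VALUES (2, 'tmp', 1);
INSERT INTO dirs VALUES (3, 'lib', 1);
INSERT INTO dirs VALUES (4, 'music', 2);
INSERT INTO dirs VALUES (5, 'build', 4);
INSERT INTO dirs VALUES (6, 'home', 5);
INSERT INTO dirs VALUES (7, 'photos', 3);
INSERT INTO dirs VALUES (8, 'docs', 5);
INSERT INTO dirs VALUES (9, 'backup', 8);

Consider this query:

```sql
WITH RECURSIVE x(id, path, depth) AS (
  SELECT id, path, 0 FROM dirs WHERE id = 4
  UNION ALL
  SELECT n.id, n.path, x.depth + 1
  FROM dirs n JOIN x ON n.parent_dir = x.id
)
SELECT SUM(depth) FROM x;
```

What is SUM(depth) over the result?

8

Base: id=4 (music) at depth 0.
Iteration 1: rows with parent_dir in {4} -> build (id 5, depth 1).
Iteration 2: rows with parent_dir in {5} -> home (id 6, depth 2), docs (id 8, depth 2).
Iteration 3: rows with parent_dir in {6,8} -> backup (id 9, depth 3).
Iteration 4: no rows with parent_dir in {9}; recursion stops.
SUM(depth) = 0 + 1 + 2 + 2 + 3 = 8.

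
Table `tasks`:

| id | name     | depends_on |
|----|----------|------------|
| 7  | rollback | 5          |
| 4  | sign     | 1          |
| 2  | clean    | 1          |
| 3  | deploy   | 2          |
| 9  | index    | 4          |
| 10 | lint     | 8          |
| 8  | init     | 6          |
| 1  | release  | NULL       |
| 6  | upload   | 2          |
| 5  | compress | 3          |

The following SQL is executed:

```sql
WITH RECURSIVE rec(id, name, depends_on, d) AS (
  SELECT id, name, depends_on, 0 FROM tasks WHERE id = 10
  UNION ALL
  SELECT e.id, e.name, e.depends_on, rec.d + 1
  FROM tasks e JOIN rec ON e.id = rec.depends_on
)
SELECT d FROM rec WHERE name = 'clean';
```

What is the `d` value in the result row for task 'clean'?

3

Base: id=10 (lint), depends_on=8, d 0.
Iteration 1: join on id=8 -> init (id 8, depends_on=6, d 1).
Iteration 2: join on id=6 -> upload (id 6, depends_on=2, d 2).
Iteration 3: join on id=2 -> clean (id 2, depends_on=1, d 3).
Iteration 4: join on id=1 -> release (id 1, depends_on=NULL, d 4).
Iteration 5: depends_on is NULL; no match; recursion stops.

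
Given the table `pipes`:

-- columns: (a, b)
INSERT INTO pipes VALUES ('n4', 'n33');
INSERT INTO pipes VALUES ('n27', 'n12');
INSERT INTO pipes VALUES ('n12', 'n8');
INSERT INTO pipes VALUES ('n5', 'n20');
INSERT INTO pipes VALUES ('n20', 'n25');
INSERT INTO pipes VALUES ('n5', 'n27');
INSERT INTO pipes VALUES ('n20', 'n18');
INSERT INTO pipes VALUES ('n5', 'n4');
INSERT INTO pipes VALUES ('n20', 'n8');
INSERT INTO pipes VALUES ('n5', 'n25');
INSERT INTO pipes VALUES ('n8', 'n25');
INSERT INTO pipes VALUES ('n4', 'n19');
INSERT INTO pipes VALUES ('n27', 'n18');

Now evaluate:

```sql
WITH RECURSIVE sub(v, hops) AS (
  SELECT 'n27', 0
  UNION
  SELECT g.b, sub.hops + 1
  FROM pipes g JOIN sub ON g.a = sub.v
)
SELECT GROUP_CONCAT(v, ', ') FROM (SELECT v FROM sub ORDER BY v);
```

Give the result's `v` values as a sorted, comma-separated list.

n12, n18, n25, n27, n8

Base: (n27, hops=0).
Iteration 1: edges from {n27} -> (n12, hops=1), (n18, hops=1).
Iteration 2: edges from {n12,n18} -> (n8, hops=2).
Iteration 3: edges from {n8} -> (n25, hops=3).
Iteration 4: no outgoing edges from {n25}; recursion stops.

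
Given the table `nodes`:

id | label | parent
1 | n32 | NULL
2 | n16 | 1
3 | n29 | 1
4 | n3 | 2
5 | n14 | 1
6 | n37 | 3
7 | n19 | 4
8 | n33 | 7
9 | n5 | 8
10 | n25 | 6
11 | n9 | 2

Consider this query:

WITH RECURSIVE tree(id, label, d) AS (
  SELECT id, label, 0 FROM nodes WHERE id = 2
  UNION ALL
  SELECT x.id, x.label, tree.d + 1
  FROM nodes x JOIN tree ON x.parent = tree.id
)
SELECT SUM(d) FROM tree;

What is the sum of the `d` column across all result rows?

11

Base: id=2 (n16) at d 0.
Iteration 1: rows with parent in {2} -> n3 (id 4, d 1), n9 (id 11, d 1).
Iteration 2: rows with parent in {4,11} -> n19 (id 7, d 2).
Iteration 3: rows with parent in {7} -> n33 (id 8, d 3).
Iteration 4: rows with parent in {8} -> n5 (id 9, d 4).
Iteration 5: no rows with parent in {9}; recursion stops.
SUM(d) = 0 + 1 + 1 + 2 + 3 + 4 = 11.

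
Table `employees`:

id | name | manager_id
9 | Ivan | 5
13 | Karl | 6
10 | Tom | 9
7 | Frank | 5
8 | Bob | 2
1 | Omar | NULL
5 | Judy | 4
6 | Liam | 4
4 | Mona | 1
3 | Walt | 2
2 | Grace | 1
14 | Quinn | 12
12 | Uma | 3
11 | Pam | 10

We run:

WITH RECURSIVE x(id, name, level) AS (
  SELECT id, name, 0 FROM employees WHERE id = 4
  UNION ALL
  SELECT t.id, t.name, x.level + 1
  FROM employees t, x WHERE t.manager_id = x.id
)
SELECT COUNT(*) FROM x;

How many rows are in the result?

8

Base: id=4 (Mona) at level 0.
Iteration 1: rows with manager_id in {4} -> Judy (id 5, level 1), Liam (id 6, level 1).
Iteration 2: rows with manager_id in {5,6} -> Frank (id 7, level 2), Ivan (id 9, level 2), Karl (id 13, level 2).
Iteration 3: rows with manager_id in {7,9,13} -> Tom (id 10, level 3).
Iteration 4: rows with manager_id in {10} -> Pam (id 11, level 4).
Iteration 5: no rows with manager_id in {11}; recursion stops.
Total rows emitted: 8.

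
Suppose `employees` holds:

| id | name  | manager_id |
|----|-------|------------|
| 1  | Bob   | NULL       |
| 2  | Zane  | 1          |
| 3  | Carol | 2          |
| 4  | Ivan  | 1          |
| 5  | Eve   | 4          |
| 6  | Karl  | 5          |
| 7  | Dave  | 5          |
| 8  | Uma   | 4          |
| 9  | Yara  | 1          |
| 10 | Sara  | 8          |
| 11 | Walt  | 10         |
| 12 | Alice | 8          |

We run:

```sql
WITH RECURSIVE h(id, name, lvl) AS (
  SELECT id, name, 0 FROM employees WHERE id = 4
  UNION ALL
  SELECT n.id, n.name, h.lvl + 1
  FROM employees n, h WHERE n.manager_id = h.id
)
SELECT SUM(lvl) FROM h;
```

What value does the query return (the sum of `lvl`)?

Base: id=4 (Ivan) at lvl 0.
Iteration 1: rows with manager_id in {4} -> Eve (id 5, lvl 1), Uma (id 8, lvl 1).
Iteration 2: rows with manager_id in {5,8} -> Karl (id 6, lvl 2), Dave (id 7, lvl 2), Sara (id 10, lvl 2), Alice (id 12, lvl 2).
Iteration 3: rows with manager_id in {6,7,10,12} -> Walt (id 11, lvl 3).
Iteration 4: no rows with manager_id in {11}; recursion stops.
SUM(lvl) = 0 + 1 + 1 + 2 + 2 + 2 + 2 + 3 = 13.

13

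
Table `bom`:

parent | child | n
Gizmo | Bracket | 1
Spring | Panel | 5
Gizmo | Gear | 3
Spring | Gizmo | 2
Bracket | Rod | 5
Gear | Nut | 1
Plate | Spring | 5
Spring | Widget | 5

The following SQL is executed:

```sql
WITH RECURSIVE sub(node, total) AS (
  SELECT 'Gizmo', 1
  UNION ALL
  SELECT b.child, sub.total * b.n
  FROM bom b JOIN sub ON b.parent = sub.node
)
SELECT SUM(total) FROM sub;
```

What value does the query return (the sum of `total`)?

Base: (Gizmo, total=1).
Iteration 1: components of {Gizmo} -> Bracket = 1*1 = 1, Gear = 1*3 = 3.
Iteration 2: components of {Bracket,Gear} -> Nut = 3*1 = 3, Rod = 1*5 = 5.
Iteration 3: no further components; recursion stops.
SUM(total) = 1 + 3 + 1 + 3 + 5 = 13.

13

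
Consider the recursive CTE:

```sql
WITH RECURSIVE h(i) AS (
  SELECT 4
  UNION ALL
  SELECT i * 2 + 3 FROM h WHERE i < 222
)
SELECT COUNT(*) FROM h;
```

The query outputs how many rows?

7

Base: i=4.
Iteration 1: 4 < 222 holds -> i = 4 * 2 + 3 = 11.
Iteration 2: 11 < 222 holds -> i = 11 * 2 + 3 = 25.
Iteration 3: 25 < 222 holds -> i = 25 * 2 + 3 = 53.
Iteration 4: 53 < 222 holds -> i = 53 * 2 + 3 = 109.
Iteration 5: 109 < 222 holds -> i = 109 * 2 + 3 = 221.
Iteration 6: 221 < 222 holds -> i = 221 * 2 + 3 = 445.
Iteration 7: 445 < 222 fails; recursion stops.
Total rows emitted: 7.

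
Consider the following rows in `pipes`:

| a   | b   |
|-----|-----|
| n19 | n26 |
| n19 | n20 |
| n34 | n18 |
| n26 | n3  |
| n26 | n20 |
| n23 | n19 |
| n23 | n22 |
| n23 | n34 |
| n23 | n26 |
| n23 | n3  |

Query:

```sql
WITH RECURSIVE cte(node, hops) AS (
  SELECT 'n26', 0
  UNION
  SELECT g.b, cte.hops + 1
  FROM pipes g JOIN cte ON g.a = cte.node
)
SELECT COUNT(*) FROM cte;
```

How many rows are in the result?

3

Base: (n26, hops=0).
Iteration 1: edges from {n26} -> (n20, hops=1), (n3, hops=1).
Iteration 2: no outgoing edges from {n20,n3}; recursion stops.
Total rows emitted: 3.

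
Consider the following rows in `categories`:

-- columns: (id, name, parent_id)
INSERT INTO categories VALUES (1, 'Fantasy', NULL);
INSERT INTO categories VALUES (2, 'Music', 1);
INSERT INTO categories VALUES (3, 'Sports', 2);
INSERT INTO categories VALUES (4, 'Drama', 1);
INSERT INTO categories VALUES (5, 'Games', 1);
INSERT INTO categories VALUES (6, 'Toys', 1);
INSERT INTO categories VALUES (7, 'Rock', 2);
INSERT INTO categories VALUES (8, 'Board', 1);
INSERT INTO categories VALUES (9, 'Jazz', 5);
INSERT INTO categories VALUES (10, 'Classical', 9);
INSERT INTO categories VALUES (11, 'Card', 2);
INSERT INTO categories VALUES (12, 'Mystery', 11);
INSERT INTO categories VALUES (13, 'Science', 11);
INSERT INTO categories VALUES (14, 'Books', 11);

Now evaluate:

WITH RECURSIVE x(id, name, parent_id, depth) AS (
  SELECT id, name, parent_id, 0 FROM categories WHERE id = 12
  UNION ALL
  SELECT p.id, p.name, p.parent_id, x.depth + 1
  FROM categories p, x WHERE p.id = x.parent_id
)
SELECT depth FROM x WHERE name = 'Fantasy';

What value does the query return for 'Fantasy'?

3

Base: id=12 (Mystery), parent_id=11, depth 0.
Iteration 1: join on id=11 -> Card (id 11, parent_id=2, depth 1).
Iteration 2: join on id=2 -> Music (id 2, parent_id=1, depth 2).
Iteration 3: join on id=1 -> Fantasy (id 1, parent_id=NULL, depth 3).
Iteration 4: parent_id is NULL; no match; recursion stops.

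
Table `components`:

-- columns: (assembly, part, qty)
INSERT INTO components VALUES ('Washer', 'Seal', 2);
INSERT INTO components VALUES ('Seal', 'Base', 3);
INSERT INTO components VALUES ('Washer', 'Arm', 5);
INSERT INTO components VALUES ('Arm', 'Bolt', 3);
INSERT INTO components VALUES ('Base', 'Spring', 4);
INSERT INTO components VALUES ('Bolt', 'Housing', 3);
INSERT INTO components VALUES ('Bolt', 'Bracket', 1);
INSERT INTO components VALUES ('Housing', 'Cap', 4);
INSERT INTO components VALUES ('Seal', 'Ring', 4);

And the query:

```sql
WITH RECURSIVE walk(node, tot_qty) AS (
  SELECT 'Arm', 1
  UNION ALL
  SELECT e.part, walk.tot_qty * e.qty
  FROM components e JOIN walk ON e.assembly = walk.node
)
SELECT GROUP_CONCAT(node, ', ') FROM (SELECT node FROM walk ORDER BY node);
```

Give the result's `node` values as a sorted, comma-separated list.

Base: (Arm, tot_qty=1).
Iteration 1: components of {Arm} -> Bolt = 1*3 = 3.
Iteration 2: components of {Bolt} -> Bracket = 3*1 = 3, Housing = 3*3 = 9.
Iteration 3: components of {Bracket,Housing} -> Cap = 9*4 = 36.
Iteration 4: no further components; recursion stops.

Arm, Bolt, Bracket, Cap, Housing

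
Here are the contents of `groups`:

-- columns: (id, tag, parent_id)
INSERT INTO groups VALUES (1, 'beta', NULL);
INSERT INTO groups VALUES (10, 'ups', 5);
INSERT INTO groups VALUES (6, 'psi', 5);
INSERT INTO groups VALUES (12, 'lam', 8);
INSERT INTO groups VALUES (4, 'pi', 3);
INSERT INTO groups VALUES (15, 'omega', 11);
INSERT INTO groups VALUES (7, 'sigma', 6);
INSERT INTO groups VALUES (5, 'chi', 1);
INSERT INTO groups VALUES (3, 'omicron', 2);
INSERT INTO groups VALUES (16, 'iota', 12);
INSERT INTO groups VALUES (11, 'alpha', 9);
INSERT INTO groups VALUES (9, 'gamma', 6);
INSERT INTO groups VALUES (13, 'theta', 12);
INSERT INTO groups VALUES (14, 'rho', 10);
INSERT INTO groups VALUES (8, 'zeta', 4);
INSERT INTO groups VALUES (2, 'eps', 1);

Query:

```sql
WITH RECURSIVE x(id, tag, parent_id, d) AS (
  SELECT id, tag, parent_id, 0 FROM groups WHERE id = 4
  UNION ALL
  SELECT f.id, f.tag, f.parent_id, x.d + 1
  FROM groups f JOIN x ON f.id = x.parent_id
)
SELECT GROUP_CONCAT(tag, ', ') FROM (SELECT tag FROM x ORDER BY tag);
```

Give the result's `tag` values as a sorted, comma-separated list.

Base: id=4 (pi), parent_id=3, d 0.
Iteration 1: join on id=3 -> omicron (id 3, parent_id=2, d 1).
Iteration 2: join on id=2 -> eps (id 2, parent_id=1, d 2).
Iteration 3: join on id=1 -> beta (id 1, parent_id=NULL, d 3).
Iteration 4: parent_id is NULL; no match; recursion stops.

beta, eps, omicron, pi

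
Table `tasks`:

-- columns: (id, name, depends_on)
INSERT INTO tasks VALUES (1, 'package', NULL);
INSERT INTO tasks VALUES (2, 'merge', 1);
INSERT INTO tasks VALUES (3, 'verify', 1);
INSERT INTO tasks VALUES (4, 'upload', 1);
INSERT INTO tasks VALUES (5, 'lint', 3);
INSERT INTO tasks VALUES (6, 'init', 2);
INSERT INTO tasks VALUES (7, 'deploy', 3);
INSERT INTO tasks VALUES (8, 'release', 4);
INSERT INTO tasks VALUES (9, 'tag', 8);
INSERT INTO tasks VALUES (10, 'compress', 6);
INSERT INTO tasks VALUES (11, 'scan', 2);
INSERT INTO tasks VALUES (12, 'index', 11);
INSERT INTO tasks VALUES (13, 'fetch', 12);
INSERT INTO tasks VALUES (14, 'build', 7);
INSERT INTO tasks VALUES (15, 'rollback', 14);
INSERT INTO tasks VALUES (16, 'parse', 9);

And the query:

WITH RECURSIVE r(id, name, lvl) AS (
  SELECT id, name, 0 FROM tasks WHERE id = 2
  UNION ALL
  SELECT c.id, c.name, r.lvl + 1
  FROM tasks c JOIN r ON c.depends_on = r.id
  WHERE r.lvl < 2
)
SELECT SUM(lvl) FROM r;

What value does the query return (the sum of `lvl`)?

Base: id=2 (merge) at lvl 0.
Iteration 1: rows with depends_on in {2} -> init (id 6, lvl 1), scan (id 11, lvl 1).
Iteration 2: rows with depends_on in {6,11} -> compress (id 10, lvl 2), index (id 12, lvl 2).
Iteration 3: lvl < 2 fails for all current rows; recursion stops.
SUM(lvl) = 0 + 1 + 1 + 2 + 2 = 6.

6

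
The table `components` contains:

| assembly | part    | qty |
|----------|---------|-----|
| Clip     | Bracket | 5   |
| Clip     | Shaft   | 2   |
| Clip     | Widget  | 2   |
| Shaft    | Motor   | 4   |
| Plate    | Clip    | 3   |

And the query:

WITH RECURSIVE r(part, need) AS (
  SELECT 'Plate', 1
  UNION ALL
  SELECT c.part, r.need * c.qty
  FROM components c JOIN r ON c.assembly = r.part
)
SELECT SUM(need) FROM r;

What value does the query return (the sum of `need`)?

55

Base: (Plate, need=1).
Iteration 1: components of {Plate} -> Clip = 1*3 = 3.
Iteration 2: components of {Clip} -> Bracket = 3*5 = 15, Shaft = 3*2 = 6, Widget = 3*2 = 6.
Iteration 3: components of {Bracket,Shaft,Widget} -> Motor = 6*4 = 24.
Iteration 4: no further components; recursion stops.
SUM(need) = 1 + 3 + 6 + 6 + 15 + 24 = 55.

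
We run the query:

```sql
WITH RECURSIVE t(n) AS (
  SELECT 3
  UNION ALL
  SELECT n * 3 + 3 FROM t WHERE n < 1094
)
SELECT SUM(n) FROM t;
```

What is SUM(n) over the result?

Base: n=3.
Iteration 1: 3 < 1094 holds -> n = 3 * 3 + 3 = 12.
Iteration 2: 12 < 1094 holds -> n = 12 * 3 + 3 = 39.
Iteration 3: 39 < 1094 holds -> n = 39 * 3 + 3 = 120.
Iteration 4: 120 < 1094 holds -> n = 120 * 3 + 3 = 363.
Iteration 5: 363 < 1094 holds -> n = 363 * 3 + 3 = 1092.
Iteration 6: 1092 < 1094 holds -> n = 1092 * 3 + 3 = 3279.
Iteration 7: 3279 < 1094 fails; recursion stops.
SUM(n) = 3 + 12 + 39 + 120 + 363 + 1092 + 3279 = 4908.

4908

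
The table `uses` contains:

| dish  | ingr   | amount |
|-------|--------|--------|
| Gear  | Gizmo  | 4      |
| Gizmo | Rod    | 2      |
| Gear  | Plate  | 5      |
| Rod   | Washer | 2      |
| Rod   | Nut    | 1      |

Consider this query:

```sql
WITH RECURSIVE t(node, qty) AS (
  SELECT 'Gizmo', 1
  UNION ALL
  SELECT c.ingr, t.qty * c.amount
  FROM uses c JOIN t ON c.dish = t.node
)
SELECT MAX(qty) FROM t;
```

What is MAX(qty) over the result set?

4

Base: (Gizmo, qty=1).
Iteration 1: components of {Gizmo} -> Rod = 1*2 = 2.
Iteration 2: components of {Rod} -> Nut = 2*1 = 2, Washer = 2*2 = 4.
Iteration 3: no further components; recursion stops.
qty values: 1, 2, 4, 2; the maximum is 4.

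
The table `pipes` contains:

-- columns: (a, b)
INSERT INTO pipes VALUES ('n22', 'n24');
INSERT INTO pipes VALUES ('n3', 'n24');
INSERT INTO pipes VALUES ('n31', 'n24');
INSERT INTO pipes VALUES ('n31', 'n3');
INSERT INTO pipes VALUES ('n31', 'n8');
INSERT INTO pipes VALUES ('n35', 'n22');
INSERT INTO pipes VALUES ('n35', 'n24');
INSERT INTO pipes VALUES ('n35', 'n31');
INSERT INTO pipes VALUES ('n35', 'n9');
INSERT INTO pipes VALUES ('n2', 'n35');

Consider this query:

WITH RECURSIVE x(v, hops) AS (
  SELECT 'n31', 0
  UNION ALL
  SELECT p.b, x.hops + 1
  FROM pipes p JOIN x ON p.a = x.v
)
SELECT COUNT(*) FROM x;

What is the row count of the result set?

Base: (n31, hops=0).
Iteration 1: edges from {n31} -> (n24, hops=1), (n3, hops=1), (n8, hops=1).
Iteration 2: edges from {n24,n3,n8} -> (n24, hops=2).
Iteration 3: no outgoing edges from {n24}; recursion stops.
Total rows emitted: 5.

5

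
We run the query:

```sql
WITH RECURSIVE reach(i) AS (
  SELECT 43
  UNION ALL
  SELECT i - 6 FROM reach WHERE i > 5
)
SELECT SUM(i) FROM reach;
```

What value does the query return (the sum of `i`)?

Base: i=43.
Iteration 1: 43 > 5 holds -> i = 43 - 6 = 37.
Iteration 2: 37 > 5 holds -> i = 37 - 6 = 31.
Iteration 3: 31 > 5 holds -> i = 31 - 6 = 25.
Iteration 4: 25 > 5 holds -> i = 25 - 6 = 19.
Iteration 5: 19 > 5 holds -> i = 19 - 6 = 13.
Iteration 6: 13 > 5 holds -> i = 13 - 6 = 7.
Iteration 7: 7 > 5 holds -> i = 7 - 6 = 1.
Iteration 8: 1 > 5 fails; recursion stops.
SUM(i) = 43 + 37 + 31 + 25 + 19 + 13 + 7 + 1 = 176.

176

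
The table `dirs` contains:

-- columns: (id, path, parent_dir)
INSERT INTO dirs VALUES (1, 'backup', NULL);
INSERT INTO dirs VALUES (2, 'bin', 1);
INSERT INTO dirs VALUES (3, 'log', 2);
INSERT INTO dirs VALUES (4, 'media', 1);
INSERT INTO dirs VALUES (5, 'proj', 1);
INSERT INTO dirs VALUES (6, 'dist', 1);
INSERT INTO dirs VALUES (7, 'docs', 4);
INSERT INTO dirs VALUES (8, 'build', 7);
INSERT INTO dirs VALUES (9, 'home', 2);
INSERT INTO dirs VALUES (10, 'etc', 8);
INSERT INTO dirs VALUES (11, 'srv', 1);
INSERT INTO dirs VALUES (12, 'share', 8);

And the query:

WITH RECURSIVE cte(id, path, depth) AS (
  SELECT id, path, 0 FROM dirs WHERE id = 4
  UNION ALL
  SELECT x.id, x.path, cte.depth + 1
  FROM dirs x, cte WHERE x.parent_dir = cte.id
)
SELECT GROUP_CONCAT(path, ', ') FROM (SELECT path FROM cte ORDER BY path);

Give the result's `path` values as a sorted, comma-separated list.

Base: id=4 (media) at depth 0.
Iteration 1: rows with parent_dir in {4} -> docs (id 7, depth 1).
Iteration 2: rows with parent_dir in {7} -> build (id 8, depth 2).
Iteration 3: rows with parent_dir in {8} -> etc (id 10, depth 3), share (id 12, depth 3).
Iteration 4: no rows with parent_dir in {10,12}; recursion stops.

build, docs, etc, media, share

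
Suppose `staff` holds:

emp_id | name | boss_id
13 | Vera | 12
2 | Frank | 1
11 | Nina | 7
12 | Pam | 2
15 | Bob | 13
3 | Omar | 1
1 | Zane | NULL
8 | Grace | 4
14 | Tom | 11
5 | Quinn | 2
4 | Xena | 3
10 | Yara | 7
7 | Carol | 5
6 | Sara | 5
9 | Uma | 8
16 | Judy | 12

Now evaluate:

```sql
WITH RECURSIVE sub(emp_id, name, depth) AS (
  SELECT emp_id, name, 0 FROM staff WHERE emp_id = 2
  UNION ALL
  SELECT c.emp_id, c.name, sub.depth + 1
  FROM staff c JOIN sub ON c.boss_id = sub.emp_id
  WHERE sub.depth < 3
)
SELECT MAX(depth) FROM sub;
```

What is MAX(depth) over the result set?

3

Base: emp_id=2 (Frank) at depth 0.
Iteration 1: rows with boss_id in {2} -> Quinn (id 5, depth 1), Pam (id 12, depth 1).
Iteration 2: rows with boss_id in {5,12} -> Sara (id 6, depth 2), Carol (id 7, depth 2), Vera (id 13, depth 2), Judy (id 16, depth 2).
Iteration 3: rows with boss_id in {6,7,13,16} -> Yara (id 10, depth 3), Nina (id 11, depth 3), Bob (id 15, depth 3).
Iteration 4: depth < 3 fails for all current rows; recursion stops.
depth values: 0, 1, 1, 2, 2, 2, 2, 3, 3, 3; the maximum is 3.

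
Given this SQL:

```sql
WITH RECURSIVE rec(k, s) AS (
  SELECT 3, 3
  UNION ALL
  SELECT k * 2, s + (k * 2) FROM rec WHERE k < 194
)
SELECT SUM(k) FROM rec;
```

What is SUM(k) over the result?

Base: k=3, s=3.
Iteration 1: 3 < 194 holds -> k = 3 * 2 = 6, s = 3 + 6 = 9.
Iteration 2: 6 < 194 holds -> k = 6 * 2 = 12, s = 9 + 12 = 21.
Iteration 3: 12 < 194 holds -> k = 12 * 2 = 24, s = 21 + 24 = 45.
Iteration 4: 24 < 194 holds -> k = 24 * 2 = 48, s = 45 + 48 = 93.
Iteration 5: 48 < 194 holds -> k = 48 * 2 = 96, s = 93 + 96 = 189.
Iteration 6: 96 < 194 holds -> k = 96 * 2 = 192, s = 189 + 192 = 381.
Iteration 7: 192 < 194 holds -> k = 192 * 2 = 384, s = 381 + 384 = 765.
Iteration 8: 384 < 194 fails; recursion stops.
SUM(k) = 3 + 6 + 12 + 24 + 48 + 96 + 192 + 384 = 765.

765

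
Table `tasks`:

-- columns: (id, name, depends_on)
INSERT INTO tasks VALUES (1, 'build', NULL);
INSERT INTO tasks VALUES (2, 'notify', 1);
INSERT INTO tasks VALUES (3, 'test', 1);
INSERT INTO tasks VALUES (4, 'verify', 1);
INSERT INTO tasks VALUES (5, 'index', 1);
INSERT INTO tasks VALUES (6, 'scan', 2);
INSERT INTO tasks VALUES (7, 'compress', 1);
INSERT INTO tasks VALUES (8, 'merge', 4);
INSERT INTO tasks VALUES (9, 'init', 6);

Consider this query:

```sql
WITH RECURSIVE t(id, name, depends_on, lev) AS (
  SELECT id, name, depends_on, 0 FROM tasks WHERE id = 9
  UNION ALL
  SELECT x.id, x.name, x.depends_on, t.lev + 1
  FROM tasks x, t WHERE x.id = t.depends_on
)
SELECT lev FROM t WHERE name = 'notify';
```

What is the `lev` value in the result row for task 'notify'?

2

Base: id=9 (init), depends_on=6, lev 0.
Iteration 1: join on id=6 -> scan (id 6, depends_on=2, lev 1).
Iteration 2: join on id=2 -> notify (id 2, depends_on=1, lev 2).
Iteration 3: join on id=1 -> build (id 1, depends_on=NULL, lev 3).
Iteration 4: depends_on is NULL; no match; recursion stops.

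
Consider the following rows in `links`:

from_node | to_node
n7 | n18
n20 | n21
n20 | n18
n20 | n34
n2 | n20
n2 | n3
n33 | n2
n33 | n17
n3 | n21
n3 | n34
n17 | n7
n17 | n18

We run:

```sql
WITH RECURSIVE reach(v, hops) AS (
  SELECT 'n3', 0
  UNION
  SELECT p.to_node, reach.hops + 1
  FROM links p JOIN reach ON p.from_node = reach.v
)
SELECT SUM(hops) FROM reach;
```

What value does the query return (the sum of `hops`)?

2

Base: (n3, hops=0).
Iteration 1: edges from {n3} -> (n21, hops=1), (n34, hops=1).
Iteration 2: no outgoing edges from {n21,n34}; recursion stops.
SUM(hops) = 0 + 1 + 1 = 2.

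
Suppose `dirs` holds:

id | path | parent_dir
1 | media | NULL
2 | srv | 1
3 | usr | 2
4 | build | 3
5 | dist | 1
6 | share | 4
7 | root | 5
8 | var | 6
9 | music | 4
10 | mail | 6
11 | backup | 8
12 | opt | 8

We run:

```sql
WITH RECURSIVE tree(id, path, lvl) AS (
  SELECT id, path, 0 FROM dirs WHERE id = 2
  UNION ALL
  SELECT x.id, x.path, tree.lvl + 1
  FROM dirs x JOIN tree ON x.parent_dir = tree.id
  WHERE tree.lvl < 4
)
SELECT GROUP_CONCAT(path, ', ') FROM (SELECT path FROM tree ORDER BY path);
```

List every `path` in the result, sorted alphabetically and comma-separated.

build, mail, music, share, srv, usr, var

Base: id=2 (srv) at lvl 0.
Iteration 1: rows with parent_dir in {2} -> usr (id 3, lvl 1).
Iteration 2: rows with parent_dir in {3} -> build (id 4, lvl 2).
Iteration 3: rows with parent_dir in {4} -> share (id 6, lvl 3), music (id 9, lvl 3).
Iteration 4: rows with parent_dir in {6,9} -> var (id 8, lvl 4), mail (id 10, lvl 4).
Iteration 5: lvl < 4 fails for all current rows; recursion stops.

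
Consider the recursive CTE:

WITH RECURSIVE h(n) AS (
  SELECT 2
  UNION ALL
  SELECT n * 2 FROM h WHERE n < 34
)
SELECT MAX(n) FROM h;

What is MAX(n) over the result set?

Base: n=2.
Iteration 1: 2 < 34 holds -> n = 2 * 2 = 4.
Iteration 2: 4 < 34 holds -> n = 4 * 2 = 8.
Iteration 3: 8 < 34 holds -> n = 8 * 2 = 16.
Iteration 4: 16 < 34 holds -> n = 16 * 2 = 32.
Iteration 5: 32 < 34 holds -> n = 32 * 2 = 64.
Iteration 6: 64 < 34 fails; recursion stops.
n values: 2, 4, 8, 16, 32, 64; the maximum is 64.

64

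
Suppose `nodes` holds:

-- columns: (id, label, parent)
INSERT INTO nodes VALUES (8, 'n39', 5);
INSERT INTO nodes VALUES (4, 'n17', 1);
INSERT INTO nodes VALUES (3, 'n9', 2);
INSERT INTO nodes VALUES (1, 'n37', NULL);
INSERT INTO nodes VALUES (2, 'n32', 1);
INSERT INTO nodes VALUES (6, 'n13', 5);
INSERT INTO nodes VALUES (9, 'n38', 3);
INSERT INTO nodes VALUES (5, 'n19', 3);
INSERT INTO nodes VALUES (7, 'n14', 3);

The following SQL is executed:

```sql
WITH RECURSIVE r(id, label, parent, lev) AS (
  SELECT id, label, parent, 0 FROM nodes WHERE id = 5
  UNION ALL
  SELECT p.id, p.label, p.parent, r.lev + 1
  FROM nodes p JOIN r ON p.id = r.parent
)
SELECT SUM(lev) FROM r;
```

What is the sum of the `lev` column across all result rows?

Base: id=5 (n19), parent=3, lev 0.
Iteration 1: join on id=3 -> n9 (id 3, parent=2, lev 1).
Iteration 2: join on id=2 -> n32 (id 2, parent=1, lev 2).
Iteration 3: join on id=1 -> n37 (id 1, parent=NULL, lev 3).
Iteration 4: parent is NULL; no match; recursion stops.
SUM(lev) = 0 + 1 + 2 + 3 = 6.

6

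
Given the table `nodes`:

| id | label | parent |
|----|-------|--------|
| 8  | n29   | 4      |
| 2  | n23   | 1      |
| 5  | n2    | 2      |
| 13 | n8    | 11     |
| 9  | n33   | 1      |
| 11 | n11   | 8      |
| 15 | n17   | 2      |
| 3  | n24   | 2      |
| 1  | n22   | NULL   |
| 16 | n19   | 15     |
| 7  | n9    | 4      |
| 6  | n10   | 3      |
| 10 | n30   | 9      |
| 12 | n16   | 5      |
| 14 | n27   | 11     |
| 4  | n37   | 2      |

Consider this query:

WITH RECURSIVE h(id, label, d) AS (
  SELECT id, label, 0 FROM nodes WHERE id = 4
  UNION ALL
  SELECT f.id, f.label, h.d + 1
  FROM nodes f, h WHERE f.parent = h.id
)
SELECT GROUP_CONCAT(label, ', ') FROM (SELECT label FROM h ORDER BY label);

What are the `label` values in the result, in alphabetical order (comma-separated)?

Base: id=4 (n37) at d 0.
Iteration 1: rows with parent in {4} -> n9 (id 7, d 1), n29 (id 8, d 1).
Iteration 2: rows with parent in {7,8} -> n11 (id 11, d 2).
Iteration 3: rows with parent in {11} -> n8 (id 13, d 3), n27 (id 14, d 3).
Iteration 4: no rows with parent in {13,14}; recursion stops.

n11, n27, n29, n37, n8, n9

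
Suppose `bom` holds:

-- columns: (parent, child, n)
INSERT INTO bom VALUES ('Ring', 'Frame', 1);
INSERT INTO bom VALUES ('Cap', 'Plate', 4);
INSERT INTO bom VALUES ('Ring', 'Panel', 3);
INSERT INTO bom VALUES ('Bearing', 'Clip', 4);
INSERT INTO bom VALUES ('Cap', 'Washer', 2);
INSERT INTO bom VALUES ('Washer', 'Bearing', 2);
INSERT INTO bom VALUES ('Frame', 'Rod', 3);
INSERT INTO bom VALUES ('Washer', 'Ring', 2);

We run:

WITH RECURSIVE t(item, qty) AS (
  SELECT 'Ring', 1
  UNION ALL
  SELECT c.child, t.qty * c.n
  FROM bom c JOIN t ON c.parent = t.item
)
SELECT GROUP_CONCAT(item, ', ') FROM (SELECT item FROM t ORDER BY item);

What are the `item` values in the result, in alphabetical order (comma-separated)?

Base: (Ring, qty=1).
Iteration 1: components of {Ring} -> Frame = 1*1 = 1, Panel = 1*3 = 3.
Iteration 2: components of {Frame,Panel} -> Rod = 1*3 = 3.
Iteration 3: no further components; recursion stops.

Frame, Panel, Ring, Rod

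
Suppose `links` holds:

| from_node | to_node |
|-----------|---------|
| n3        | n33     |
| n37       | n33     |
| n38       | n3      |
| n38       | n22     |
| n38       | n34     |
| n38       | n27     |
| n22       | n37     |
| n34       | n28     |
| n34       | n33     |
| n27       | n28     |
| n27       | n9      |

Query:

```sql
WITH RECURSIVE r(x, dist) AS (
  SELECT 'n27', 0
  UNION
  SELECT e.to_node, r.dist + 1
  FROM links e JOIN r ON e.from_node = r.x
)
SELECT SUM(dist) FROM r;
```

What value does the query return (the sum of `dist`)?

Base: (n27, dist=0).
Iteration 1: edges from {n27} -> (n28, dist=1), (n9, dist=1).
Iteration 2: no outgoing edges from {n28,n9}; recursion stops.
SUM(dist) = 0 + 1 + 1 = 2.

2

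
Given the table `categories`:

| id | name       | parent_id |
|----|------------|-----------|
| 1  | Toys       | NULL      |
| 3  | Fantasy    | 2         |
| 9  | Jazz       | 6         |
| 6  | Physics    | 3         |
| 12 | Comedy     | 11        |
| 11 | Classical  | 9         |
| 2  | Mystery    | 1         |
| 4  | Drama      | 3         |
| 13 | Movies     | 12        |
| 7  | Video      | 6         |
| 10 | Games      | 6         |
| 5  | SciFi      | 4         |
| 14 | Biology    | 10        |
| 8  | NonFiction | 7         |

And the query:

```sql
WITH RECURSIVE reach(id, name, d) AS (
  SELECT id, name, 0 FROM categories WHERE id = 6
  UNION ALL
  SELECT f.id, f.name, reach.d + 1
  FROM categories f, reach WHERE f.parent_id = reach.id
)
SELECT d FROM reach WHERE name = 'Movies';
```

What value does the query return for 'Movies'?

Base: id=6 (Physics) at d 0.
Iteration 1: rows with parent_id in {6} -> Video (id 7, d 1), Jazz (id 9, d 1), Games (id 10, d 1).
Iteration 2: rows with parent_id in {7,9,10} -> NonFiction (id 8, d 2), Classical (id 11, d 2), Biology (id 14, d 2).
Iteration 3: rows with parent_id in {8,11,14} -> Comedy (id 12, d 3).
Iteration 4: rows with parent_id in {12} -> Movies (id 13, d 4).
Iteration 5: no rows with parent_id in {13}; recursion stops.

4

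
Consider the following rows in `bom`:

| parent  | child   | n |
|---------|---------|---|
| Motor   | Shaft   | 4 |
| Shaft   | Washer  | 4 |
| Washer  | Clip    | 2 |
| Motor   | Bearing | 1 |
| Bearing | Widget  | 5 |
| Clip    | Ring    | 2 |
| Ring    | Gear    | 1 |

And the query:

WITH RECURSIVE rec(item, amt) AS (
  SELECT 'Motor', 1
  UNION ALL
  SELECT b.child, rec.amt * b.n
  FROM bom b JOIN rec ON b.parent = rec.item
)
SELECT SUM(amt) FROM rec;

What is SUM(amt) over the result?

Base: (Motor, amt=1).
Iteration 1: components of {Motor} -> Bearing = 1*1 = 1, Shaft = 1*4 = 4.
Iteration 2: components of {Bearing,Shaft} -> Washer = 4*4 = 16, Widget = 1*5 = 5.
Iteration 3: components of {Washer,Widget} -> Clip = 16*2 = 32.
Iteration 4: components of {Clip} -> Ring = 32*2 = 64.
Iteration 5: components of {Ring} -> Gear = 64*1 = 64.
Iteration 6: no further components; recursion stops.
SUM(amt) = 1 + 4 + 1 + 16 + 5 + 32 + 64 + 64 = 187.

187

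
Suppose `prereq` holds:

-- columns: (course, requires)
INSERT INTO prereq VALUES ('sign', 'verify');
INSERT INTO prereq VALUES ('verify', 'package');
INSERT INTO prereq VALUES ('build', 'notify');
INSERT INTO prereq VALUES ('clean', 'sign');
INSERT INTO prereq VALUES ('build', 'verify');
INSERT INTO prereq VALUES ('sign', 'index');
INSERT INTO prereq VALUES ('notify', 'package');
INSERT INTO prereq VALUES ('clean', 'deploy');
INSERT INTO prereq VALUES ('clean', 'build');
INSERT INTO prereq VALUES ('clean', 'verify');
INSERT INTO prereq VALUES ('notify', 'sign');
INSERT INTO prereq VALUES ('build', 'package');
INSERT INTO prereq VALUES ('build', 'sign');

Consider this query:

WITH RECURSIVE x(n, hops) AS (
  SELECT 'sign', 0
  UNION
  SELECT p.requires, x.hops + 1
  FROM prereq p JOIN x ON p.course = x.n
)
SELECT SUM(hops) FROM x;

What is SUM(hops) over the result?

4

Base: (sign, hops=0).
Iteration 1: edges from {sign} -> (index, hops=1), (verify, hops=1).
Iteration 2: edges from {index,verify} -> (package, hops=2).
Iteration 3: no outgoing edges from {package}; recursion stops.
SUM(hops) = 0 + 1 + 1 + 2 = 4.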